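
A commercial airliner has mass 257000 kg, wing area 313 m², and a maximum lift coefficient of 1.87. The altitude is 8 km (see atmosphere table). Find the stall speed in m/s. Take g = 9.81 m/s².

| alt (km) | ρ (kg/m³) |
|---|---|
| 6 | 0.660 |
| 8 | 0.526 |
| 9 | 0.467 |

At 8 km, from the table: ρ = 0.526 kg/m³.
Weight W = mg = 257000 × 9.81 = 2.521×10^6 N.
From L = ½ρV²S·CL,max = W: V_stall = √(2W/(ρSCL,max)) = √(2·2.521×10^6/(0.526·313·1.87))
V_stall = √16380 = 128 m/s

V_stall = 128 m/s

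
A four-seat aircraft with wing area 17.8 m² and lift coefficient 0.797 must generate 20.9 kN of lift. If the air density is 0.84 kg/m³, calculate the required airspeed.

v = 59.2 m/s

L = ½ρv²S·CL ⇒ v = √(2L/(ρ·S·CL))
v = √(2 × 20900 / (0.84 × 17.8 × 0.797)) = √3508 = 59.2 m/s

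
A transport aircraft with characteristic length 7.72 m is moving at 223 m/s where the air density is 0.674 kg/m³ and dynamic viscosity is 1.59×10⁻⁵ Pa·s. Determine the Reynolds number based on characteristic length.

Re = ρ·v·c/μ = 0.674 × 223 × 7.72 / (1.59×10⁻⁵) = 7.3×10^7

Re = 7.3×10^7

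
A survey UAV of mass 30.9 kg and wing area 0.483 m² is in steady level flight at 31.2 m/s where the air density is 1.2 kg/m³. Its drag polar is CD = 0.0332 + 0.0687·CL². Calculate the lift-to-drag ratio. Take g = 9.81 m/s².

In steady level flight, lift balances weight: W = mg = 30.9 × 9.81 = 303.13 N.
Dynamic pressure q = 0.5 × 1.2 × 31.2² = 584.1 Pa.
CL = 2W/(ρv²S) = 2×303.13/(1.2×31.2²×0.483) = 1.075.
CD = 0.0332 + 0.0687 × 1.075² = 0.1125.
L/D = CL/CD = 1.075 / 0.1125 = 9.55

L/D = 9.55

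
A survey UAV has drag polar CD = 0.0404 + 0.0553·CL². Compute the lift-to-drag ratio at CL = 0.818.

L/D = 10.6

CD = 0.0404 + 0.0553 × 0.818² = 0.0774
L/D = CL/CD = 0.818 / 0.0774 = 10.6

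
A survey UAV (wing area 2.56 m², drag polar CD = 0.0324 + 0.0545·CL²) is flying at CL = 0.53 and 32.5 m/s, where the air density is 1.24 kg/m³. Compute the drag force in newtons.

CD = 0.0324 + 0.0545 × 0.53² = 0.04771
D = ½ρv²S·CD = ½ × 1.24 × 32.5² × 2.56 × 0.04771 = 80 N

D = 80 N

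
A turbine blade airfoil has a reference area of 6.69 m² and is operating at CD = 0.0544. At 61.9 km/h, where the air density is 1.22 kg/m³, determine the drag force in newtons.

Convert speed: v = 61.9 km/h ÷ 3.6 = 17.19 m/s.
D = ½ρv²S·CD = ½ × 1.22 × 17.19² × 6.69 × 0.0544 = 65.6 N

D = 65.6 N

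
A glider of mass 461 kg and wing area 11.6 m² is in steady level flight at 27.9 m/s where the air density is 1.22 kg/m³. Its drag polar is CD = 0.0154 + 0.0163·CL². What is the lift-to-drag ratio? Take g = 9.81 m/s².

L/D = 31.1

Level flight ⇒ L = W = m·g = 461 × 9.81 = 4522.4 N.
q = ½ρv² = ½ × 1.22 × 27.9² = 474.8 Pa.
Required CL = L/(qS) = 4522.4/(474.8·11.6) = 0.8211.
CD = 0.0154 + 0.0163 × 0.8211² = 0.02639.
L/D = CL/CD = 0.8211 / 0.02639 = 31.1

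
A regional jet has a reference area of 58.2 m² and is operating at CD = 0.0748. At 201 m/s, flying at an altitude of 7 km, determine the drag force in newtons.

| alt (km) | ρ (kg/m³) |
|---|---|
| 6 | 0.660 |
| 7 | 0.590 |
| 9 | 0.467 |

At 7 km, from the table: ρ = 0.590 kg/m³.
Dynamic pressure q = ½ρv² = ½ × 0.59 × 201² = 11920 Pa.
D = q·S·CD = 11920 × 58.2 × 0.0748 = 51900 N ≈ 51.9 kN

D = 51900 N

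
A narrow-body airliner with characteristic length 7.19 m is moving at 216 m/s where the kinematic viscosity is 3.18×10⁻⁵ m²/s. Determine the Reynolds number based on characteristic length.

Re = 4.88×10^7

Re = v·c/ν = 216 × 7.19 / (3.18×10⁻⁵) = 4.88×10^7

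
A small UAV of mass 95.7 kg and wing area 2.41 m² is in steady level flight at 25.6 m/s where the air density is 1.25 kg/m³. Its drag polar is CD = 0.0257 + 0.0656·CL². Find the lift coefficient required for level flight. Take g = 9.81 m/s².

CL = 0.951

Weight W = mg = 95.7 × 9.81 = 938.82 N; in level flight L = W.
Dynamic pressure q = 0.5 × 1.25 × 25.6² = 409.6 Pa.
CL = W/(q·S) = 938.82 / (409.6 × 2.41) = 0.9511.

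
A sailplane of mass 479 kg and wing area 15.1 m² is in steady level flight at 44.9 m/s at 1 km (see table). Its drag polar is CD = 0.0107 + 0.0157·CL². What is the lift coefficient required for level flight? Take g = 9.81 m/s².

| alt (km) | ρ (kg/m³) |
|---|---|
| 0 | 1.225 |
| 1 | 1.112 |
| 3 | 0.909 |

CL = 0.278

At 1 km, from the table: ρ = 1.112 kg/m³.
Weight W = mg = 479 × 9.81 = 4699 N; in level flight L = W.
Dynamic pressure q = 0.5 × 1.112 × 44.9² = 1121 Pa.
CL = W/(q·S) = 4699 / (1121 × 15.1) = 0.2776.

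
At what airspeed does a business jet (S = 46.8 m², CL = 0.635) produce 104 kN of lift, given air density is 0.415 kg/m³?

v = 130 m/s

L = ½ρv²S·CL ⇒ v = √(2L/(ρ·S·CL))
v = √(2 × 1.04×10^5 / (0.415 × 46.8 × 0.635)) = √16870 = 130 m/s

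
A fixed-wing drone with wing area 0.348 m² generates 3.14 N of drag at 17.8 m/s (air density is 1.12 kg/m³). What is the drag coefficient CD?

CD = 0.0509

From D = ½ρv²S·CD, rearranging gives CD = 2D/(ρv²S).
CD = 2 × 3.14 / (1.12 × 17.8² × 0.348) = 0.0509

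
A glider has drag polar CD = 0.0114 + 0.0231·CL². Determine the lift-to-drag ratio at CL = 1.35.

L/D = 25.2

CD = 0.0114 + 0.0231 × 1.35² = 0.0535
L/D = CL/CD = 1.35 / 0.0535 = 25.2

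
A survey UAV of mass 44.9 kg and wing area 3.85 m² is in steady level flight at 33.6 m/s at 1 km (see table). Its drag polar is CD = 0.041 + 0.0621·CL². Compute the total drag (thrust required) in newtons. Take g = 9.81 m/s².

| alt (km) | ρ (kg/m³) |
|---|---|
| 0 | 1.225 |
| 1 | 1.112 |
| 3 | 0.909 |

At 1 km, from the table: ρ = 1.112 kg/m³.
Level flight ⇒ L = W = m·g = 44.9 × 9.81 = 440.47 N.
q = ½ρv² = ½ × 1.112 × 33.6² = 627.7 Pa.
Required CL = L/(qS) = 440.47/(627.7·3.85) = 0.1823.
CD = 0.041 + 0.0621 × 0.1823² = 0.04306.
D = q·S·CD = 627.7 × 3.85 × 0.04306 = 104.1 N

D = 104 N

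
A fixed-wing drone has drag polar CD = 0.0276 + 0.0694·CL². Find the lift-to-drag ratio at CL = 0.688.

L/D = 11.4

CD = 0.0276 + 0.0694 × 0.688² = 0.06045
L/D = CL/CD = 0.688 / 0.06045 = 11.4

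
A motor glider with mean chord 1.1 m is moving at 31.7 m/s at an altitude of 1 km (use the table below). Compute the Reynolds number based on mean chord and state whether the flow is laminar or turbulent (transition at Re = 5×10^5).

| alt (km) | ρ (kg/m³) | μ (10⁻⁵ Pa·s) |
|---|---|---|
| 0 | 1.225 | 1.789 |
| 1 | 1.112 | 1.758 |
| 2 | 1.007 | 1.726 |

Re = 2.21×10^6 (turbulent)

At 1 km, from the table: ρ = 1.112 kg/m³, μ = 1.758×10⁻⁵ Pa·s.
Re = ρ·v·c/μ = 1.112 × 31.7 × 1.1 / (1.758×10⁻⁵) = 2.21×10^6
Since 2.21×10^6 > 5×10^5, the flow is turbulent.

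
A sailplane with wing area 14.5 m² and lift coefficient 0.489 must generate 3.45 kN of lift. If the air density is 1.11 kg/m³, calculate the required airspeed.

L = ½ρv²S·CL ⇒ v = √(2L/(ρ·S·CL))
v = √(2 × 3450 / (1.11 × 14.5 × 0.489)) = √876.7 = 29.6 m/s

v = 29.6 m/s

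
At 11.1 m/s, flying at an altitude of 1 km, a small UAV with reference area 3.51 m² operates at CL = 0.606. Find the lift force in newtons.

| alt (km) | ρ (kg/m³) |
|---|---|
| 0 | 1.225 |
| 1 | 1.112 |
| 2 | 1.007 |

At 1 km, from the table: ρ = 1.112 kg/m³.
Dynamic pressure q = ½ρv² = ½ × 1.112 × 11.1² = 68.5 Pa.
L = q·S·CL = 68.5 × 3.51 × 0.606 = 146 N

L = 146 N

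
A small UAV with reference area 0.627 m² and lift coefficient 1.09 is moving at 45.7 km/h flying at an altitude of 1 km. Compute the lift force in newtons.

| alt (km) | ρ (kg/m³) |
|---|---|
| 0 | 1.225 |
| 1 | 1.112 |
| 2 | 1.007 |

L = 61.2 N

At 1 km, from the table: ρ = 1.112 kg/m³.
Convert speed: v = 45.7 km/h ÷ 3.6 = 12.69 m/s.
Dynamic pressure q = ½ρv² = ½ × 1.112 × 12.69² = 89.6 Pa.
L = q·S·CL = 89.6 × 0.627 × 1.09 = 61.2 N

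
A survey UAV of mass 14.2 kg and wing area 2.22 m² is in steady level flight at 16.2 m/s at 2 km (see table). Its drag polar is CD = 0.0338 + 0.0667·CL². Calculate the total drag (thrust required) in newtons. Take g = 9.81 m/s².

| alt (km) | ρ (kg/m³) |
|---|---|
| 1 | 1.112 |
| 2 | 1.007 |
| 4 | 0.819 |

At 2 km, from the table: ρ = 1.007 kg/m³.
In steady level flight, lift balances weight: W = mg = 14.2 × 9.81 = 139.3 N.
Dynamic pressure q = 0.5 × 1.007 × 16.2² = 132.1 Pa.
Required CL = L/(qS) = 139.3/(132.1·2.22) = 0.4749.
CD = 0.0338 + 0.0667 × 0.4749² = 0.04884.
D = q·S·CD = 132.1 × 2.22 × 0.04884 = 14.33 N

D = 14.3 N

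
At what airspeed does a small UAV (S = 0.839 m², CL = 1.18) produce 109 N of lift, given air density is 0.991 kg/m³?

v = 14.9 m/s

L = ½ρv²S·CL ⇒ v = √(2L/(ρ·S·CL))
v = √(2 × 109 / (0.991 × 0.839 × 1.18)) = √222.2 = 14.9 m/s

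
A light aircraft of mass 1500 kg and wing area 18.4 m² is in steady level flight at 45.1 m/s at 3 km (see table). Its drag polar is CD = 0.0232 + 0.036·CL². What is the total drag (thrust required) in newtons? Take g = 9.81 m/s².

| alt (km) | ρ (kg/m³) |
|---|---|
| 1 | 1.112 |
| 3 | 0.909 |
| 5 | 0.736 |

At 3 km, from the table: ρ = 0.909 kg/m³.
In steady level flight, lift balances weight: W = mg = 1500 × 9.81 = 14715 N.
Dynamic pressure q = 0.5 × 0.909 × 45.1² = 924.5 Pa.
CL = 2W/(ρv²S) = 2×14715/(0.909×45.1²×18.4) = 0.8651.
CD = 0.0232 + 0.036 × 0.8651² = 0.05014.
D = q·S·CD = 924.5 × 18.4 × 0.05014 = 852.9 N

D = 853 N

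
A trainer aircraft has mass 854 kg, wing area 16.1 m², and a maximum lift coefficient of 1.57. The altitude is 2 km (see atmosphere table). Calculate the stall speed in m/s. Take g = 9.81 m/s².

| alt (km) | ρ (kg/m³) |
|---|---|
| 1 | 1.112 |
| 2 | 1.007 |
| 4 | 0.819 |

V_stall = 25.7 m/s

At 2 km, from the table: ρ = 1.007 kg/m³.
Stall occurs when L = W at CL,max. W = mg = 854 × 9.81 = 8378 N.
From L = ½ρV²S·CL,max = W: V_stall = √(2W/(ρSCL,max)) = √(2·8378/(1.007·16.1·1.57))
V_stall = √658.3 = 25.7 m/s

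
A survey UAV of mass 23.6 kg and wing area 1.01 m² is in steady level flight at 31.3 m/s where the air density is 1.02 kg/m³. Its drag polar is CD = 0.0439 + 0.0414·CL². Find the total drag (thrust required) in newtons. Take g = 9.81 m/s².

D = 26.6 N

Weight W = mg = 23.6 × 9.81 = 231.52 N; in level flight L = W.
Dynamic pressure q = 0.5 × 1.02 × 31.3² = 499.6 Pa.
CL = 2W/(ρv²S) = 2×231.52/(1.02×31.3²×1.01) = 0.4588.
CD = 0.0439 + 0.0414 × 0.4588² = 0.05261.
D = q·S·CD = 499.6 × 1.01 × 0.05261 = 26.55 N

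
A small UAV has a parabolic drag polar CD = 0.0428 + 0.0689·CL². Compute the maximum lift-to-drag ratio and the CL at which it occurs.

(L/D)max = 9.21, at CL = 0.788

For CD = CD0 + K·CL², (L/D)max occurs at CL* = √(CD0/K) and equals 1/(2√(K·CD0)).
(L/D)max = 1/(2√(0.0689 × 0.0428)) = 1/(2 × 0.0543) = 9.21
CL* = √(0.0428/0.0689) = 0.788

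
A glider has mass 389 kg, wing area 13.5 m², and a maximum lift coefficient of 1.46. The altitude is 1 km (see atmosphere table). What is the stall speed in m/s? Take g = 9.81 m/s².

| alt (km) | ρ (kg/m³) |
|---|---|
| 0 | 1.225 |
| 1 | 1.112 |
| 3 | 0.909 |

At 1 km, from the table: ρ = 1.112 kg/m³.
Weight W = mg = 389 × 9.81 = 3816 N.
V_stall = √(2W/(ρ·S·CL,max)) = √(2 × 3816 / (1.112 × 13.5 × 1.46))
V_stall = √348.2 = 18.7 m/s

V_stall = 18.7 m/s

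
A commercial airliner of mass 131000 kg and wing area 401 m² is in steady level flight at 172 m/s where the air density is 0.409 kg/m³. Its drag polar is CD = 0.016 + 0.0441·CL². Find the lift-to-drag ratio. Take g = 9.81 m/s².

Weight W = mg = 131000 × 9.81 = 1.2851×10^6 N; in level flight L = W.
Dynamic pressure q = 0.5 × 0.409 × 172² = 6050 Pa.
CL = 2W/(ρv²S) = 2×1.2851×10^6/(0.409×172²×401) = 0.5297.
CD = 0.016 + 0.0441 × 0.5297² = 0.02837.
L/D = CL/CD = 0.5297 / 0.02837 = 18.7

L/D = 18.7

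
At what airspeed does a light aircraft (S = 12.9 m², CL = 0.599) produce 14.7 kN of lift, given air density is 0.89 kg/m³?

v = 65.4 m/s

L = ½ρv²S·CL ⇒ v = √(2L/(ρ·S·CL))
v = √(2 × 14700 / (0.89 × 12.9 × 0.599)) = √4275 = 65.4 m/s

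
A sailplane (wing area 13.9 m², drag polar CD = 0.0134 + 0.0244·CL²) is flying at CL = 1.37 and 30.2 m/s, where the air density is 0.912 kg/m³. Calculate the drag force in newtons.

D = 342 N

CD = 0.0134 + 0.0244 × 1.37² = 0.0592
D = ½ρv²S·CD = ½ × 0.912 × 30.2² × 13.9 × 0.0592 = 342 N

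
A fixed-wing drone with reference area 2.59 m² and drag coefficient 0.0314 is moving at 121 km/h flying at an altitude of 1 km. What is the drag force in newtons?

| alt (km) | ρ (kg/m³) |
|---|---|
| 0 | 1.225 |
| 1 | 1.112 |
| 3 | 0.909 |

D = 51.1 N

At 1 km, from the table: ρ = 1.112 kg/m³.
Convert speed: v = 121 km/h ÷ 3.6 = 33.61 m/s.
D = ½ρv²S·CD = ½ × 1.112 × 33.61² × 2.59 × 0.0314 = 51.1 N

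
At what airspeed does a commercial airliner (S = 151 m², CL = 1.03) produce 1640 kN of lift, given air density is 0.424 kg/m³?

v = 223 m/s

L = ½ρv²S·CL ⇒ v = √(2L/(ρ·S·CL))
v = √(2 × 1.64×10^6 / (0.424 × 151 × 1.03)) = √49740 = 223 m/s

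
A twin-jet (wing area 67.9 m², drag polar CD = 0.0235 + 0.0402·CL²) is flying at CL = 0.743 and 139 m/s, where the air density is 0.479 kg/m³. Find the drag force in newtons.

D = 14400 N

CD = 0.0235 + 0.0402 × 0.743² = 0.04569
D = ½ρv²S·CD = ½ × 0.479 × 139² × 67.9 × 0.04569 = 14400 N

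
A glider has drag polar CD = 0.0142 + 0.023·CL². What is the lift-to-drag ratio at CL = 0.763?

CD = 0.0142 + 0.023 × 0.763² = 0.02759
L/D = CL/CD = 0.763 / 0.02759 = 27.7

L/D = 27.7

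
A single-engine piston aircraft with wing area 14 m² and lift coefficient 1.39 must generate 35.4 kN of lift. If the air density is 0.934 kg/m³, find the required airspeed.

v = 62.4 m/s

L = ½ρv²S·CL ⇒ v = √(2L/(ρ·S·CL))
v = √(2 × 35400 / (0.934 × 14 × 1.39)) = √3895 = 62.4 m/s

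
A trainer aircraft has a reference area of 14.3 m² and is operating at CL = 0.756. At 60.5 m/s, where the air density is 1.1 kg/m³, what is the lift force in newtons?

Dynamic pressure q = ½ρv² = ½ × 1.1 × 60.5² = 2013 Pa.
L = q·S·CL = 2013 × 14.3 × 0.756 = 21800 N ≈ 21.8 kN

L = 21800 N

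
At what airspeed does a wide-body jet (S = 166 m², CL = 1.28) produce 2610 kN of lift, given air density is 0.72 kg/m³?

v = 185 m/s

L = ½ρv²S·CL ⇒ v = √(2L/(ρ·S·CL))
v = √(2 × 2.61×10^6 / (0.72 × 166 × 1.28)) = √34120 = 185 m/s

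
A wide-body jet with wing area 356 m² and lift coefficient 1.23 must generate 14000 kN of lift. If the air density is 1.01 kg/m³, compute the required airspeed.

v = 252 m/s

L = ½ρv²S·CL ⇒ v = √(2L/(ρ·S·CL))
v = √(2 × 1.4×10^7 / (1.01 × 356 × 1.23)) = √63310 = 252 m/s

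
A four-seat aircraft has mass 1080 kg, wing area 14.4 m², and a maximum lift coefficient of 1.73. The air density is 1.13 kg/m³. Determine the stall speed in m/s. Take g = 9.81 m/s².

Stall occurs when L = W at CL,max. W = mg = 1080 × 9.81 = 10590 N.
From L = ½ρV²S·CL,max = W: V_stall = √(2W/(ρSCL,max)) = √(2·10590/(1.13·14.4·1.73))
V_stall = √752.7 = 27.4 m/s

V_stall = 27.4 m/s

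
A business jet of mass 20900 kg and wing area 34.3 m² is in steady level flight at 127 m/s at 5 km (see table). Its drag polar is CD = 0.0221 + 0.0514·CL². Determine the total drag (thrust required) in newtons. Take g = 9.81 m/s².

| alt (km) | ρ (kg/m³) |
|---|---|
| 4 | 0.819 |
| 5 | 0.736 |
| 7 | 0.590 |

D = 15100 N

At 5 km, from the table: ρ = 0.736 kg/m³.
In steady level flight, lift balances weight: W = mg = 20900 × 9.81 = 2.0503×10^5 N.
q = ½ρv² = ½ × 0.736 × 127² = 5935 Pa.
Required CL = L/(qS) = 2.0503×10^5/(5935·34.3) = 1.007.
CD = 0.0221 + 0.0514 × 1.007² = 0.07423.
D = q·S·CD = 5935 × 34.3 × 0.07423 = 15110 N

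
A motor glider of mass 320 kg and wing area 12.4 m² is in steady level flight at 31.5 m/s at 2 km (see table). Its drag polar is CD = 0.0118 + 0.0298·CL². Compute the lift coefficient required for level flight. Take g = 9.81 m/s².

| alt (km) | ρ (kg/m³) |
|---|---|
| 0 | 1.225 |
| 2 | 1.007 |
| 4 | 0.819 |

CL = 0.507

At 2 km, from the table: ρ = 1.007 kg/m³.
In steady level flight, lift balances weight: W = mg = 320 × 9.81 = 3139.2 N.
Dynamic pressure q = 0.5 × 1.007 × 31.5² = 499.6 Pa.
Required CL = L/(qS) = 3139.2/(499.6·12.4) = 0.5067.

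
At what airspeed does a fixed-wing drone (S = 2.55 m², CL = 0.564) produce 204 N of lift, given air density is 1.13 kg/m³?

v = 15.8 m/s

L = ½ρv²S·CL ⇒ v = √(2L/(ρ·S·CL))
v = √(2 × 204 / (1.13 × 2.55 × 0.564)) = √251.1 = 15.8 m/s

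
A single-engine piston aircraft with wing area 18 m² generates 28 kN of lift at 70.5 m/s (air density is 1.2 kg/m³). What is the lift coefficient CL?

From L = ½ρv²S·CL, rearranging gives CL = 2L/(ρv²S).
CL = 2 × 28000 / (1.2 × 70.5² × 18) = 0.522

CL = 0.522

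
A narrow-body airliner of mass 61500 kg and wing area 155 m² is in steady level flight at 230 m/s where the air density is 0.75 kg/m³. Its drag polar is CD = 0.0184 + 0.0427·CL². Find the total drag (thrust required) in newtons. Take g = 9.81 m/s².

D = 61600 N

In steady level flight, lift balances weight: W = mg = 61500 × 9.81 = 6.0332×10^5 N.
q = ½ρv² = ½ × 0.75 × 230² = 19840 Pa.
Required CL = L/(qS) = 6.0332×10^5/(19840·155) = 0.1962.
CD = 0.0184 + 0.0427 × 0.1962² = 0.02004.
D = q·S·CD = 19840 × 155 × 0.02004 = 61630 N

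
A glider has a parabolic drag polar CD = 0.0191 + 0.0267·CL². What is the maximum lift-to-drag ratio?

(L/D)max = 22.1

For CD = CD0 + K·CL², (L/D)max occurs at CL* = √(CD0/K) and equals 1/(2√(K·CD0)).
(L/D)max = 1/(2√(0.0267 × 0.0191)) = 1/(2 × 0.02258) = 22.1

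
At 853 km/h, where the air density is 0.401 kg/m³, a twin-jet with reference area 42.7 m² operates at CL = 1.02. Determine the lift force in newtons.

L = 4.9×10^5 N

Convert speed: v = 853 km/h ÷ 3.6 = 236.9 m/s.
Dynamic pressure q = ½ρv² = ½ × 0.401 × 236.9² = 11260 Pa.
L = q·S·CL = 11260 × 42.7 × 1.02 = 4.9×10^5 N ≈ 490 kN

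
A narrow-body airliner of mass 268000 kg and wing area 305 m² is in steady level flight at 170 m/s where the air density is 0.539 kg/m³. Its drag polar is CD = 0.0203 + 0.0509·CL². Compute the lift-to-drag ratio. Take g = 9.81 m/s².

L/D = 13.4

In steady level flight, lift balances weight: W = mg = 268000 × 9.81 = 2.6291×10^6 N.
q = ½ρv² = ½ × 0.539 × 170² = 7789 Pa.
Required CL = L/(qS) = 2.6291×10^6/(7789·305) = 1.107.
CD = 0.0203 + 0.0509 × 1.107² = 0.08265.
L/D = CL/CD = 1.107 / 0.08265 = 13.4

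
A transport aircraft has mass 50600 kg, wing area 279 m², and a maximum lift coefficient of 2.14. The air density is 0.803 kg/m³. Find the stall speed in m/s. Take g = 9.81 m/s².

V_stall = 45.5 m/s

At stall, lift equals weight: L = W = m·g = 50600 × 9.81 = 4.964×10^5 N.
From L = ½ρV²S·CL,max = W: V_stall = √(2W/(ρSCL,max)) = √(2·4.964×10^5/(0.803·279·2.14))
V_stall = √2071 = 45.5 m/s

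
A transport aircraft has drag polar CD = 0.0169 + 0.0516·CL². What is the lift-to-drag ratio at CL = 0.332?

L/D = 14.7

CD = 0.0169 + 0.0516 × 0.332² = 0.02259
L/D = CL/CD = 0.332 / 0.02259 = 14.7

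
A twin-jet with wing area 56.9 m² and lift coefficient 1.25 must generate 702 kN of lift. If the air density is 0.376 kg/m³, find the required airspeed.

L = ½ρv²S·CL ⇒ v = √(2L/(ρ·S·CL))
v = √(2 × 7.02×10^5 / (0.376 × 56.9 × 1.25)) = √52500 = 229 m/s

v = 229 m/s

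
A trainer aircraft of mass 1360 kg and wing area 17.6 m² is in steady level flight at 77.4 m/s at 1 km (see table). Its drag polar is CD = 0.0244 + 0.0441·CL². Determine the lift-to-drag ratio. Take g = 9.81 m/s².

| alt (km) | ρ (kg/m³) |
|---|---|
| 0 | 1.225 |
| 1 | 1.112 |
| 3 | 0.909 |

At 1 km, from the table: ρ = 1.112 kg/m³.
Level flight ⇒ L = W = m·g = 1360 × 9.81 = 13342 N.
q = ½ρv² = ½ × 1.112 × 77.4² = 3331 Pa.
CL = W/(q·S) = 13342 / (3331 × 17.6) = 0.2276.
CD = 0.0244 + 0.0441 × 0.2276² = 0.02668.
L/D = CL/CD = 0.2276 / 0.02668 = 8.53

L/D = 8.53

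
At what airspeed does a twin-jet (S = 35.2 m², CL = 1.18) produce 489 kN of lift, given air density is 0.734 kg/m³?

v = 179 m/s

L = ½ρv²S·CL ⇒ v = √(2L/(ρ·S·CL))
v = √(2 × 4.89×10^5 / (0.734 × 35.2 × 1.18)) = √32080 = 179 m/s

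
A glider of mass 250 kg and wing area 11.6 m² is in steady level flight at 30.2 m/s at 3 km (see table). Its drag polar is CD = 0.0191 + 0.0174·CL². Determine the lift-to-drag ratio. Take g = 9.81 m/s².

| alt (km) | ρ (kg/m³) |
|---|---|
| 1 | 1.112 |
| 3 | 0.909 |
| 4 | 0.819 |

At 3 km, from the table: ρ = 0.909 kg/m³.
Level flight ⇒ L = W = m·g = 250 × 9.81 = 2452.5 N.
Dynamic pressure q = 0.5 × 0.909 × 30.2² = 414.5 Pa.
Required CL = L/(qS) = 2452.5/(414.5·11.6) = 0.51.
CD = 0.0191 + 0.0174 × 0.51² = 0.02363.
L/D = CL/CD = 0.51 / 0.02363 = 21.6

L/D = 21.6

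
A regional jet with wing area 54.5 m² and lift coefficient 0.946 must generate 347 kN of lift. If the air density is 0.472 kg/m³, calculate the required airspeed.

v = 169 m/s

L = ½ρv²S·CL ⇒ v = √(2L/(ρ·S·CL))
v = √(2 × 3.47×10^5 / (0.472 × 54.5 × 0.946)) = √28520 = 169 m/s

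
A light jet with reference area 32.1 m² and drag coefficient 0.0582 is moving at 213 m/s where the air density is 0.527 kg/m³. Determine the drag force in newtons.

D = 22300 N

D = ½ρv²S·CD = ½ × 0.527 × 213² × 32.1 × 0.0582 = 22300 N ≈ 22.3 kN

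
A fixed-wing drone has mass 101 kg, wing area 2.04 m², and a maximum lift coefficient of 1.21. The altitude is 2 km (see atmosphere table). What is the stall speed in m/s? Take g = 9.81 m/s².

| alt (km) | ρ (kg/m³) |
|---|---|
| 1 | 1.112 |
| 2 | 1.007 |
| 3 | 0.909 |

At 2 km, from the table: ρ = 1.007 kg/m³.
Stall occurs when L = W at CL,max. W = mg = 101 × 9.81 = 990.8 N.
From L = ½ρV²S·CL,max = W: V_stall = √(2W/(ρSCL,max)) = √(2·990.8/(1.007·2.04·1.21))
V_stall = √797.2 = 28.2 m/s

V_stall = 28.2 m/s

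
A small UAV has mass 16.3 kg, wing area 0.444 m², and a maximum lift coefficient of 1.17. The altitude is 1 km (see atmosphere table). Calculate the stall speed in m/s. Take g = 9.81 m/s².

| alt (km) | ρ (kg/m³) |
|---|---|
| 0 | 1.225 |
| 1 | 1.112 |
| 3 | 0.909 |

V_stall = 23.5 m/s

At 1 km, from the table: ρ = 1.112 kg/m³.
Stall occurs when L = W at CL,max. W = mg = 16.3 × 9.81 = 159.9 N.
V_stall = √(2W/(ρ·S·CL,max)) = √(2 × 159.9 / (1.112 × 0.444 × 1.17))
V_stall = √553.6 = 23.5 m/s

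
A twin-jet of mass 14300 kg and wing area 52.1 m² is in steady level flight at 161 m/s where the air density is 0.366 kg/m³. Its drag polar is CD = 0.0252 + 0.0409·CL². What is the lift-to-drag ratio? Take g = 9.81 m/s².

L/D = 14.8

In steady level flight, lift balances weight: W = mg = 14300 × 9.81 = 1.4028×10^5 N.
Dynamic pressure q = 0.5 × 0.366 × 161² = 4744 Pa.
Required CL = L/(qS) = 1.4028×10^5/(4744·52.1) = 0.5676.
CD = 0.0252 + 0.0409 × 0.5676² = 0.03838.
L/D = CL/CD = 0.5676 / 0.03838 = 14.8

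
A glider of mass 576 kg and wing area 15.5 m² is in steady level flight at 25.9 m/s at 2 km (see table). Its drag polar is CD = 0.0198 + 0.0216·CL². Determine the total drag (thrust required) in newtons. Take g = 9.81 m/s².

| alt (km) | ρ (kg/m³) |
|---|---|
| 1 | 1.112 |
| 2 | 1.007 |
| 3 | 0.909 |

At 2 km, from the table: ρ = 1.007 kg/m³.
Level flight ⇒ L = W = m·g = 576 × 9.81 = 5650.6 N.
q = ½ρv² = ½ × 1.007 × 25.9² = 337.8 Pa.
Required CL = L/(qS) = 5650.6/(337.8·15.5) = 1.079.
CD = 0.0198 + 0.0216 × 1.079² = 0.04496.
D = q·S·CD = 337.8 × 15.5 × 0.04496 = 235.4 N

D = 235 N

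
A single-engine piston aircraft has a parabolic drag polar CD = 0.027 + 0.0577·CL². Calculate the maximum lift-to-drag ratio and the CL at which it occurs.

For CD = CD0 + K·CL², (L/D)max occurs at CL* = √(CD0/K) and equals 1/(2√(K·CD0)).
(L/D)max = 1/(2√(0.0577 × 0.027)) = 1/(2 × 0.03947) = 12.7
CL* = √(0.027/0.0577) = 0.684

(L/D)max = 12.7, at CL = 0.684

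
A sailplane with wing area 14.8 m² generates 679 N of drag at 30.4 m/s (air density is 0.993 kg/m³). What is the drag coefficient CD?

CD = 0.1

From D = ½ρv²S·CD, rearranging gives CD = 2D/(ρv²S).
CD = 2 × 679 / (0.993 × 30.4² × 14.8) = 0.1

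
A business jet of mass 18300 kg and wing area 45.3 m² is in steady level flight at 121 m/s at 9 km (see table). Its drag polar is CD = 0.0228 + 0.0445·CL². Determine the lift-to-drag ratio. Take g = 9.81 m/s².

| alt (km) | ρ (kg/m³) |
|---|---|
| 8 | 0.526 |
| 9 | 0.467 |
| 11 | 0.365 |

At 9 km, from the table: ρ = 0.467 kg/m³.
Weight W = mg = 18300 × 9.81 = 1.7952×10^5 N; in level flight L = W.
Dynamic pressure q = 0.5 × 0.467 × 121² = 3419 Pa.
CL = 2W/(ρv²S) = 2×1.7952×10^5/(0.467×121²×45.3) = 1.159.
CD = 0.0228 + 0.0445 × 1.159² = 0.0826.
L/D = CL/CD = 1.159 / 0.0826 = 14

L/D = 14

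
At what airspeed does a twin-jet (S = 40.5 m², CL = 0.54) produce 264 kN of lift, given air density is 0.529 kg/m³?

v = 214 m/s

L = ½ρv²S·CL ⇒ v = √(2L/(ρ·S·CL))
v = √(2 × 2.64×10^5 / (0.529 × 40.5 × 0.54)) = √45640 = 214 m/s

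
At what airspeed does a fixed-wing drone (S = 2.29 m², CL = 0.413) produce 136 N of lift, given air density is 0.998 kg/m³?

v = 17 m/s

L = ½ρv²S·CL ⇒ v = √(2L/(ρ·S·CL))
v = √(2 × 136 / (0.998 × 2.29 × 0.413)) = √288.2 = 17 m/s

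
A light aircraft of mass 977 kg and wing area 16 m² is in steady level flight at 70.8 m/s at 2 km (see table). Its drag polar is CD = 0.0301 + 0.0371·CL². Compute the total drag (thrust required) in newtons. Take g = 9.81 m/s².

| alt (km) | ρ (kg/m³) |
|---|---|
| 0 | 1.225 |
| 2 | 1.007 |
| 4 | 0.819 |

D = 1300 N

At 2 km, from the table: ρ = 1.007 kg/m³.
Weight W = mg = 977 × 9.81 = 9584.4 N; in level flight L = W.
Dynamic pressure q = 0.5 × 1.007 × 70.8² = 2524 Pa.
Required CL = L/(qS) = 9584.4/(2524·16) = 0.2373.
CD = 0.0301 + 0.0371 × 0.2373² = 0.03219.
D = q·S·CD = 2524 × 16 × 0.03219 = 1300 N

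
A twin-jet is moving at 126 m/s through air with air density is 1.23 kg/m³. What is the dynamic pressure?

q = 9760 Pa

q = ½ρv² = ½ × 1.23 × 126² = 9760 Pa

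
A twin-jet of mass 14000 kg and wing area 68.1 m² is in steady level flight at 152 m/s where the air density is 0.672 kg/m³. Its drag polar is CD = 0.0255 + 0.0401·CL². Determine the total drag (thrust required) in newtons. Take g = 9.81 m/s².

D = 14900 N

Level flight ⇒ L = W = m·g = 14000 × 9.81 = 1.3734×10^5 N.
Dynamic pressure q = 0.5 × 0.672 × 152² = 7763 Pa.
CL = W/(q·S) = 1.3734×10^5 / (7763 × 68.1) = 0.2598.
CD = 0.0255 + 0.0401 × 0.2598² = 0.02821.
D = q·S·CD = 7763 × 68.1 × 0.02821 = 14910 N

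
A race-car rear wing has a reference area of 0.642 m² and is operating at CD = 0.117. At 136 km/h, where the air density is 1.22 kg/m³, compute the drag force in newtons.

D = 65.4 N

Convert speed: v = 136 km/h ÷ 3.6 = 37.78 m/s.
D = ½ρv²S·CD = ½ × 1.22 × 37.78² × 0.642 × 0.117 = 65.4 N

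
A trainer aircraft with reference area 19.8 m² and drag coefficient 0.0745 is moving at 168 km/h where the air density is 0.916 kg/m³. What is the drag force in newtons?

Convert speed: v = 168 km/h ÷ 3.6 = 46.67 m/s.
D = ½ρv²S·CD = ½ × 0.916 × 46.67² × 19.8 × 0.0745 = 1470 N

D = 1470 N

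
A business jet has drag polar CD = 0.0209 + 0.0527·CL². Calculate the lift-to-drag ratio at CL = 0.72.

CD = 0.0209 + 0.0527 × 0.72² = 0.04822
L/D = CL/CD = 0.72 / 0.04822 = 14.9

L/D = 14.9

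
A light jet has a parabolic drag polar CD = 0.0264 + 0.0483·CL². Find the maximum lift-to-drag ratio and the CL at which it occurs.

For CD = CD0 + K·CL², (L/D)max occurs at CL* = √(CD0/K) and equals 1/(2√(K·CD0)).
(L/D)max = 1/(2√(0.0483 × 0.0264)) = 1/(2 × 0.03571) = 14
CL* = √(0.0264/0.0483) = 0.739

(L/D)max = 14, at CL = 0.739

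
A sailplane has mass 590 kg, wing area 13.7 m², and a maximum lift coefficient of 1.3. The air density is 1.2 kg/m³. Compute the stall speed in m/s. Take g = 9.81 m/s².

Stall occurs when L = W at CL,max. W = mg = 590 × 9.81 = 5788 N.
From L = ½ρV²S·CL,max = W: V_stall = √(2W/(ρSCL,max)) = √(2·5788/(1.2·13.7·1.3))
V_stall = √541.6 = 23.3 m/s

V_stall = 23.3 m/s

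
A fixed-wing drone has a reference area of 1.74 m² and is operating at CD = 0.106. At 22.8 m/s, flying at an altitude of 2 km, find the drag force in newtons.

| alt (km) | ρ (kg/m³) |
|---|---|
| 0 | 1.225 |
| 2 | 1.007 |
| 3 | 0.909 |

D = 48.3 N

At 2 km, from the table: ρ = 1.007 kg/m³.
Dynamic pressure q = ½ρv² = ½ × 1.007 × 22.8² = 261.7 Pa.
D = q·S·CD = 261.7 × 1.74 × 0.106 = 48.3 N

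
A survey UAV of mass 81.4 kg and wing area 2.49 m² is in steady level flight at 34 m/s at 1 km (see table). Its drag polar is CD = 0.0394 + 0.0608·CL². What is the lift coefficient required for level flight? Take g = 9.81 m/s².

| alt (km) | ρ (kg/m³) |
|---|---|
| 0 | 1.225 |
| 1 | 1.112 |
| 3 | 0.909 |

CL = 0.499

At 1 km, from the table: ρ = 1.112 kg/m³.
In steady level flight, lift balances weight: W = mg = 81.4 × 9.81 = 798.53 N.
Dynamic pressure q = 0.5 × 1.112 × 34² = 642.7 Pa.
CL = 2W/(ρv²S) = 2×798.53/(1.112×34²×2.49) = 0.499.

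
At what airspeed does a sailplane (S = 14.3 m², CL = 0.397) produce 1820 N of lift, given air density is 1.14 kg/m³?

L = ½ρv²S·CL ⇒ v = √(2L/(ρ·S·CL))
v = √(2 × 1820 / (1.14 × 14.3 × 0.397)) = √562.4 = 23.7 m/s

v = 23.7 m/s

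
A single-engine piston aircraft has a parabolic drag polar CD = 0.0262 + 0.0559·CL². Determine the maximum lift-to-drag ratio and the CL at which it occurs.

For CD = CD0 + K·CL², (L/D)max occurs at CL* = √(CD0/K) and equals 1/(2√(K·CD0)).
(L/D)max = 1/(2√(0.0559 × 0.0262)) = 1/(2 × 0.03827) = 13.1
CL* = √(0.0262/0.0559) = 0.685

(L/D)max = 13.1, at CL = 0.685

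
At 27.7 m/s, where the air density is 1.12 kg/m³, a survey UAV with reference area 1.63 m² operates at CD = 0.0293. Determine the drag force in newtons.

D = 20.5 N

Dynamic pressure q = ½ρv² = ½ × 1.12 × 27.7² = 429.7 Pa.
D = q·S·CD = 429.7 × 1.63 × 0.0293 = 20.5 N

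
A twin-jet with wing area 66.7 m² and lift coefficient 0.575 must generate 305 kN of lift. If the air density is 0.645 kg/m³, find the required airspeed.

v = 157 m/s

L = ½ρv²S·CL ⇒ v = √(2L/(ρ·S·CL))
v = √(2 × 3.05×10^5 / (0.645 × 66.7 × 0.575)) = √24660 = 157 m/s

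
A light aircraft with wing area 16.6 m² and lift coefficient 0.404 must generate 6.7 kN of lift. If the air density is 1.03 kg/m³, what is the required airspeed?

v = 44 m/s

L = ½ρv²S·CL ⇒ v = √(2L/(ρ·S·CL))
v = √(2 × 6700 / (1.03 × 16.6 × 0.404)) = √1940 = 44 m/s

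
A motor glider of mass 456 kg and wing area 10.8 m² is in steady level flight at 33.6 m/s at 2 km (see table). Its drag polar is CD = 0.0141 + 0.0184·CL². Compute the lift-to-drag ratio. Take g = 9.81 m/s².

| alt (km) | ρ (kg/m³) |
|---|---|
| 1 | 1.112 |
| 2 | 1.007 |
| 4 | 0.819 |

At 2 km, from the table: ρ = 1.007 kg/m³.
Weight W = mg = 456 × 9.81 = 4473.4 N; in level flight L = W.
q = ½ρv² = ½ × 1.007 × 33.6² = 568.4 Pa.
CL = 2W/(ρv²S) = 2×4473.4/(1.007×33.6²×10.8) = 0.7287.
CD = 0.0141 + 0.0184 × 0.7287² = 0.02387.
L/D = CL/CD = 0.7287 / 0.02387 = 30.5

L/D = 30.5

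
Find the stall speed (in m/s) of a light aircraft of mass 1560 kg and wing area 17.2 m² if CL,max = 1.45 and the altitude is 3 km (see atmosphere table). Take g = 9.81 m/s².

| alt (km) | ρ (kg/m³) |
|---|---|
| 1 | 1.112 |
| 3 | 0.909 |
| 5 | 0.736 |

V_stall = 36.7 m/s

At 3 km, from the table: ρ = 0.909 kg/m³.
At stall, lift equals weight: L = W = m·g = 1560 × 9.81 = 15300 N.
V_stall = √(2W/(ρ·S·CL,max)) = √(2 × 15300 / (0.909 × 17.2 × 1.45))
V_stall = √1350 = 36.7 m/s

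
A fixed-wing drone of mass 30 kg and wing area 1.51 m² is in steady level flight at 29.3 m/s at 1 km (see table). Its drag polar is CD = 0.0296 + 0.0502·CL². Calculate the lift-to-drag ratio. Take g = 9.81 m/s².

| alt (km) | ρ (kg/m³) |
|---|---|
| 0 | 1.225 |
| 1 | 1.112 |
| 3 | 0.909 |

L/D = 10.8

At 1 km, from the table: ρ = 1.112 kg/m³.
In steady level flight, lift balances weight: W = mg = 30 × 9.81 = 294.3 N.
Dynamic pressure q = 0.5 × 1.112 × 29.3² = 477.3 Pa.
CL = 2W/(ρv²S) = 2×294.3/(1.112×29.3²×1.51) = 0.4083.
CD = 0.0296 + 0.0502 × 0.4083² = 0.03797.
L/D = CL/CD = 0.4083 / 0.03797 = 10.8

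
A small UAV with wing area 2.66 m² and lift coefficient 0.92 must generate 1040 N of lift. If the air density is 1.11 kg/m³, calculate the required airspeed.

v = 27.7 m/s

L = ½ρv²S·CL ⇒ v = √(2L/(ρ·S·CL))
v = √(2 × 1040 / (1.11 × 2.66 × 0.92)) = √765.7 = 27.7 m/s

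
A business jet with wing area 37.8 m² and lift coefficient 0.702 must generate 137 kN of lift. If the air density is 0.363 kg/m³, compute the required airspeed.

v = 169 m/s

L = ½ρv²S·CL ⇒ v = √(2L/(ρ·S·CL))
v = √(2 × 1.37×10^5 / (0.363 × 37.8 × 0.702)) = √28450 = 169 m/s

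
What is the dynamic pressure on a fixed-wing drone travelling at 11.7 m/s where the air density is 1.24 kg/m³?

q = ½ρv² = ½ × 1.24 × 11.7² = 84.9 Pa

q = 84.9 Pa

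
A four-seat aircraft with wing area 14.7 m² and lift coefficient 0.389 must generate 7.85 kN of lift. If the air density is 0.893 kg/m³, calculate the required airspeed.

v = 55.4 m/s

L = ½ρv²S·CL ⇒ v = √(2L/(ρ·S·CL))
v = √(2 × 7850 / (0.893 × 14.7 × 0.389)) = √3075 = 55.4 m/s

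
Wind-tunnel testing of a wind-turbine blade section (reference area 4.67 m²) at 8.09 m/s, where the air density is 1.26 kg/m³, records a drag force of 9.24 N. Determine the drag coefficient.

CD = 0.048

From D = ½ρv²S·CD, rearranging gives CD = 2D/(ρv²S).
CD = 2 × 9.24 / (1.26 × 8.09² × 4.67) = 0.048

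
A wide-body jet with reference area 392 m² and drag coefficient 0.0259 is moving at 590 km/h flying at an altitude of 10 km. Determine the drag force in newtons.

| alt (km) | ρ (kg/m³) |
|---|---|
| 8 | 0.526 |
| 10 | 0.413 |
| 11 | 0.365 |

D = 56300 N

At 10 km, from the table: ρ = 0.413 kg/m³.
Convert speed: v = 590 km/h ÷ 3.6 = 163.9 m/s.
D = ½ρv²S·CD = ½ × 0.413 × 163.9² × 392 × 0.0259 = 56300 N ≈ 56.3 kN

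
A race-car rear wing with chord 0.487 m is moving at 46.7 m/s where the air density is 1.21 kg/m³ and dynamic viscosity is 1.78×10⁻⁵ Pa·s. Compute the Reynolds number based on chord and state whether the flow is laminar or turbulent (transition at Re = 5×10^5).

Re = ρ·v·c/μ = 1.21 × 46.7 × 0.487 / (1.78×10⁻⁵) = 1.55×10^6
Since 1.55×10^6 > 5×10^5, the flow is turbulent.

Re = 1.55×10^6 (turbulent)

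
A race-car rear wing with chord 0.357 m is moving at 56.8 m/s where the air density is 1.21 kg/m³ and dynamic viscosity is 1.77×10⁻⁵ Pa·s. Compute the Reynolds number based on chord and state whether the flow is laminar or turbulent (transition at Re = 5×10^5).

Re = 1.39×10^6 (turbulent)

Re = ρ·v·c/μ = 1.21 × 56.8 × 0.357 / (1.77×10⁻⁵) = 1.39×10^6
Since 1.39×10^6 > 5×10^5, the flow is turbulent.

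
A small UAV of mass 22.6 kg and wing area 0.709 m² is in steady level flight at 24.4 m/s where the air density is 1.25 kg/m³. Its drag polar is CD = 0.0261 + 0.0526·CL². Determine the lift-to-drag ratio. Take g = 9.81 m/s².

L/D = 13.3

Weight W = mg = 22.6 × 9.81 = 221.71 N; in level flight L = W.
q = ½ρv² = ½ × 1.25 × 24.4² = 372.1 Pa.
Required CL = L/(qS) = 221.71/(372.1·0.709) = 0.8404.
CD = 0.0261 + 0.0526 × 0.8404² = 0.06325.
L/D = CL/CD = 0.8404 / 0.06325 = 13.3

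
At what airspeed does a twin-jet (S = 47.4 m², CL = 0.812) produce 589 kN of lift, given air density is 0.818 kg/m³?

L = ½ρv²S·CL ⇒ v = √(2L/(ρ·S·CL))
v = √(2 × 5.89×10^5 / (0.818 × 47.4 × 0.812)) = √37420 = 193 m/s

v = 193 m/s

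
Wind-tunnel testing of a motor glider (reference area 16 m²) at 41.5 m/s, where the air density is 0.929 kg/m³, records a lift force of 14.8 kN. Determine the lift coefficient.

From L = ½ρv²S·CL, rearranging gives CL = 2L/(ρv²S).
CL = 2 × 14800 / (0.929 × 41.5² × 16) = 1.16

CL = 1.16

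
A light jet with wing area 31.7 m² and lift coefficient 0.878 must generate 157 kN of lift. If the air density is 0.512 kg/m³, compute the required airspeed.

v = 148 m/s

L = ½ρv²S·CL ⇒ v = √(2L/(ρ·S·CL))
v = √(2 × 1.57×10^5 / (0.512 × 31.7 × 0.878)) = √22030 = 148 m/s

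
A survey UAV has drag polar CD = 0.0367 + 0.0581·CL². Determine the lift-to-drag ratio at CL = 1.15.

L/D = 10.1

CD = 0.0367 + 0.0581 × 1.15² = 0.1135
L/D = CL/CD = 1.15 / 0.1135 = 10.1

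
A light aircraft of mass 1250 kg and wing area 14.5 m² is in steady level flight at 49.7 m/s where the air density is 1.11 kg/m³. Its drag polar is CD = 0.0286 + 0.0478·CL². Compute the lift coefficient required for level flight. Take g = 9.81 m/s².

CL = 0.617

Weight W = mg = 1250 × 9.81 = 12262 N; in level flight L = W.
q = ½ρv² = ½ × 1.11 × 49.7² = 1371 Pa.
Required CL = L/(qS) = 12262/(1371·14.5) = 0.6169.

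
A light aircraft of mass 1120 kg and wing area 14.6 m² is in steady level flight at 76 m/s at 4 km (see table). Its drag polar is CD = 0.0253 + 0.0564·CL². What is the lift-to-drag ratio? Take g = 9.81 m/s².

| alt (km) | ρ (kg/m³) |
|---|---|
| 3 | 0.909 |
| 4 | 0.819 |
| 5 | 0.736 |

L/D = 10.3

At 4 km, from the table: ρ = 0.819 kg/m³.
Weight W = mg = 1120 × 9.81 = 10987 N; in level flight L = W.
q = ½ρv² = ½ × 0.819 × 76² = 2365 Pa.
CL = W/(q·S) = 10987 / (2365 × 14.6) = 0.3182.
CD = 0.0253 + 0.0564 × 0.3182² = 0.03101.
L/D = CL/CD = 0.3182 / 0.03101 = 10.3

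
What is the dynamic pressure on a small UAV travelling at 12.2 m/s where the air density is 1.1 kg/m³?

q = 81.9 Pa

q = ½ρv² = ½ × 1.1 × 12.2² = 81.9 Pa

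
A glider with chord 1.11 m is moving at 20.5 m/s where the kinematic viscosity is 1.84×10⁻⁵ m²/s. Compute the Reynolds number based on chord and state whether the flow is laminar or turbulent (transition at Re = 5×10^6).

Re = v·c/ν = 20.5 × 1.11 / (1.84×10⁻⁵) = 1.24×10^6
Since 1.24×10^6 < 5×10^6, the flow is laminar.

Re = 1.24×10^6 (laminar)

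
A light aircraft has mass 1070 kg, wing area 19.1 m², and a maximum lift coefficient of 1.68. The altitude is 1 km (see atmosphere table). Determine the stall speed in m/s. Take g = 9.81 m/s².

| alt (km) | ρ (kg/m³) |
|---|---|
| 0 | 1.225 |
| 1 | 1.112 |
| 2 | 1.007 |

V_stall = 24.3 m/s

At 1 km, from the table: ρ = 1.112 kg/m³.
Stall occurs when L = W at CL,max. W = mg = 1070 × 9.81 = 10500 N.
From L = ½ρV²S·CL,max = W: V_stall = √(2W/(ρSCL,max)) = √(2·10500/(1.112·19.1·1.68))
V_stall = √588.3 = 24.3 m/s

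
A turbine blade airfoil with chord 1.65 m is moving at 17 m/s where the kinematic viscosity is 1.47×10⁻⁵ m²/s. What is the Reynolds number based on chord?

Re = v·c/ν = 17 × 1.65 / (1.47×10⁻⁵) = 1.91×10^6

Re = 1.91×10^6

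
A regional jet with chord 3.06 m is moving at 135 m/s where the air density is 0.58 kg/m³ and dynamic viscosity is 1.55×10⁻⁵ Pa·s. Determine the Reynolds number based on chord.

Re = 1.55×10^7

Re = ρ·v·c/μ = 0.58 × 135 × 3.06 / (1.55×10⁻⁵) = 1.55×10^7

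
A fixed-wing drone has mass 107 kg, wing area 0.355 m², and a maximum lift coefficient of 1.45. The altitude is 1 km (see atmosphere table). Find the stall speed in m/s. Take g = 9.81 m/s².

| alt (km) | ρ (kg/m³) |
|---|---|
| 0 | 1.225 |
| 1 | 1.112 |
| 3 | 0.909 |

At 1 km, from the table: ρ = 1.112 kg/m³.
At stall, lift equals weight: L = W = m·g = 107 × 9.81 = 1050 N.
From L = ½ρV²S·CL,max = W: V_stall = √(2W/(ρSCL,max)) = √(2·1050/(1.112·0.355·1.45))
V_stall = √3668 = 60.6 m/s

V_stall = 60.6 m/s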